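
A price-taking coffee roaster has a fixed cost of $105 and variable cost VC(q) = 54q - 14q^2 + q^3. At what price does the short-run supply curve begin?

$5 per unit

The firm shuts down when price falls below the minimum of average variable cost. AVC = VC/q = 54 - 14q + q^2.
dAVC/dq = -14 + 2q = 0 gives q = 7. min AVC = 54 - 14·7 + 7^2 = 5.
For P < $5 the firm produces nothing.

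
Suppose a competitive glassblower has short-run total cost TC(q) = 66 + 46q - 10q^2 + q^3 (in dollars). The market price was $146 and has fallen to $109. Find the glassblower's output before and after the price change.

Output falls from 10 to 9

MC = 46 - 20q + 3q^2; the shutdown threshold is min AVC = $21 (at q = 5).
With P = $146 above the shutdown price, P = MC gives q = 10.
At P = $109 ≥ min AVC, set P = MC: q = 9. The firm stays open but cuts output.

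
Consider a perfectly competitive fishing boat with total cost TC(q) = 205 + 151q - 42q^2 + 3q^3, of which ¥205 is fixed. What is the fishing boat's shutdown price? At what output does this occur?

The firm shuts down when price falls below the minimum of average variable cost. AVC = VC/q = 151 - 42q + 3q^2.
dAVC/dq = -42 + 6q = 0 gives q = 7. min AVC = 151 - 42·7 + 3·7^2 = 4.
So the shutdown price is ¥4.

¥4 per unit, at q = 7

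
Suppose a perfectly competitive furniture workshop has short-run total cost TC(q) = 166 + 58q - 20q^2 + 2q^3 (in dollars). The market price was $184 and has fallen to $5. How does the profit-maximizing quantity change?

AVC = 58 - 20q + 2q^2, minimized at q = 5 where min AVC = $8. MC = 58 - 40q + 6q^2.
With P = $184 above the shutdown price, P = MC gives q = 9.
At P = $5 < min AVC = $8, price no longer covers variable cost at any output, so the firm shuts down: q = 0.

Output falls from 9 to 0 (the firm shuts down)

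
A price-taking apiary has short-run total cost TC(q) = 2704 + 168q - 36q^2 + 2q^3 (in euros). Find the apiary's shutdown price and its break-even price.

Shutdown price = €6; break-even price = €246

AVC = 168 - 36q + 2q^2; minimized at q = 9, giving min AVC = €6. That is the shutdown price.
ATC = 2704/q + 168 - 36q + 2q^2. Setting dATC/dq = −2704/q^2 − 36 + 4q = 0 gives q = 13 (since 4·13^3 − 36·13^2 = 2704).
min ATC = 2704/13 + 168 − 36·13 + 2·13^2 = €246. That is the break-even price.
Between these two prices the firm operates at a loss; above €246 it earns a profit.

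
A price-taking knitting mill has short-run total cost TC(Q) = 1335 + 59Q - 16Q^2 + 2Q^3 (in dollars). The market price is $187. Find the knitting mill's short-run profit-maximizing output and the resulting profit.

Profit = -$311 at Q = 8

AVC = 59 - 16Q + 2Q^2; min AVC = $27 at Q = 4. Since P = $187 ≥ min AVC, the firm produces.
MC = 59 - 32Q + 6Q^2. Setting P = MC and taking the root on the rising branch gives Q* = 8.
TR = 187·8 = 1496. TC = 1335 + 472 = 1807. Profit = 1496 − 1807 = -$311.
By producing, the firm covers all variable cost plus $1024 of fixed cost; shutting down would lose the full $1335.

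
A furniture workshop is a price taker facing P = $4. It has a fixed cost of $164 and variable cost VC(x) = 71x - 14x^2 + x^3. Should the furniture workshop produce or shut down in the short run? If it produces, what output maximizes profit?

Strip out fixed cost: VC = 71x - 14x^2 + x^3. Then AVC = 71 - 14x + x^2 and MC = 71 - 28x + 3x^2.
The AVC parabola has its vertex at x = 14/2 = 7, where AVC = 71 - 14·7 + 7^2 = $22.
Since P = $4 < min AVC = $22, price fails to cover variable cost at any output.
Shutting down limits the loss to fixed cost, $164.

Shut down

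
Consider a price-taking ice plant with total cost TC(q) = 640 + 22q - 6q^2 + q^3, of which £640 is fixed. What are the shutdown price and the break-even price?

Shutdown price = £13; break-even price = £118

AVC = 22 - 6q + q^2; minimized at q = 3, giving min AVC = £13. That is the shutdown price.
ATC = 640/q + 22 - 6q + q^2. Setting dATC/dq = −640/q^2 − 6 + 2q = 0 gives q = 8 (since 2·8^3 − 6·8^2 = 640).
min ATC = 640/8 + 22 − 6·8 + 8^2 = £118. That is the break-even price.
Between these two prices the firm operates at a loss; above £118 it earns a profit.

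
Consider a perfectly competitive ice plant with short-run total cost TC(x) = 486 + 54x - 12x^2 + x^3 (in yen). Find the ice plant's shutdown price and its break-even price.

Shutdown price = ¥18; break-even price = ¥81

AVC = 54 - 12x + x^2; minimized at x = 6, giving min AVC = ¥18. That is the shutdown price.
ATC = 486/x + 54 - 12x + x^2. Setting dATC/dx = −486/x^2 − 12 + 2x = 0 gives x = 9 (since 2·9^3 − 12·9^2 = 486).
min ATC = 486/9 + 54 − 12·9 + 9^2 = ¥81. That is the break-even price.
Between these two prices the firm operates at a loss; above ¥81 it earns a profit.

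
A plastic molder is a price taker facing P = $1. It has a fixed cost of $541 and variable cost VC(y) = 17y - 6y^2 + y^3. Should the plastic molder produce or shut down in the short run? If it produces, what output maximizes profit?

From TC, MC = TC'(y) = 17 - 12y + 3y^2 and AVC = VC/y = 17 - 6y + y^2.
The AVC parabola has its vertex at y = 6/2 = 3, where AVC = 17 - 6·3 + 3^2 = $8.
With P < min AVC ($1 < $8), every unit sold adds to the loss.
The firm minimizes its loss by shutting down and losing only its fixed cost of $541.

Shut down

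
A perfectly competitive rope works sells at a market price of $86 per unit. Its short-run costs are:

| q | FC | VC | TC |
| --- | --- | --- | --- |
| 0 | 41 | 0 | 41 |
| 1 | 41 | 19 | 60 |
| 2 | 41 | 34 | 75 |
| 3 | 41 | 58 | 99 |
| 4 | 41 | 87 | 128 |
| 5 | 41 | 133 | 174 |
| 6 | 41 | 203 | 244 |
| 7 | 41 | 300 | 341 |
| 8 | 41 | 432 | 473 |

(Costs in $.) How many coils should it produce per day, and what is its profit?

Compute π = P·q − TC at each output: q=0: -41; q=1: 26; q=2: 97; q=3: 159; q=4: 216; q=5: 256; q=6: 272; q=7: 261; q=8: 215.
Profit is maximized at q = 6. AVC there is 203/6 = $33.83 ≤ P, so producing beats shutting down (which would give -$41).

q = 6; profit = $272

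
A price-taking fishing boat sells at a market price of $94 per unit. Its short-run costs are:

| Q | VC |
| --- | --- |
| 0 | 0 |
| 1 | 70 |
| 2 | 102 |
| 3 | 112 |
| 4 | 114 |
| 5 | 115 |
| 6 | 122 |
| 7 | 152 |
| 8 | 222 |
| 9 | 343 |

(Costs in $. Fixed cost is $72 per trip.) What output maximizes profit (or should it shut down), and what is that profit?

Q = 8; profit = $458

Tabulate TR − TC: Q=0: -72; Q=1: -48; Q=2: 14; Q=3: 98; Q=4: 190; Q=5: 283; Q=6: 370; Q=7: 434; Q=8: 458; Q=9: 431.
Profit is maximized at Q = 8. AVC there is 222/8 = $27.75 ≤ P, so producing beats shutting down (which would give -$72).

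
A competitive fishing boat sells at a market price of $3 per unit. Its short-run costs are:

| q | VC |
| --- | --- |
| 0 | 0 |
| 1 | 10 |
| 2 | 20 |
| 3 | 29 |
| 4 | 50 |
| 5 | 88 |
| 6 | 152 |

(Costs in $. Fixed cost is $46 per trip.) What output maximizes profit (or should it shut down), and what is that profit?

Profit at each row (π = 3q − TC): q=0: -46; q=1: -53; q=2: -60; q=3: -66; q=4: -84; q=5: -119; q=6: -180.
Profit is highest at q = 0. Equivalently, the lowest AVC in the table is 29/3 ≈ $9.67 at q = 3, and P = $3 falls below it — price never covers variable cost, so the firm shuts down and loses only its fixed cost.

q = 0 (shut down); profit = -$46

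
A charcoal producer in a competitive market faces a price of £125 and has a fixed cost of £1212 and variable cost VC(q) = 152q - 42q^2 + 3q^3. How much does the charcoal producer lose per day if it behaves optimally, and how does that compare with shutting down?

Profit = -£240 at q = 9

AVC = 152 - 42q + 3q^2 has its minimum £5 at q = 7; price £125 clears that bar, so the firm operates.
With MC = 152 - 84q + 9q^2, P = MC on the upward-sloping part at q* = 9.
TR = 125·9 = 1125. TC = 1212 + 153 = 1365. Profit = 1125 − 1365 = -£240.
Shutting down would mean losing the fixed cost of £1212, so operating at a loss of £240 is better by £972.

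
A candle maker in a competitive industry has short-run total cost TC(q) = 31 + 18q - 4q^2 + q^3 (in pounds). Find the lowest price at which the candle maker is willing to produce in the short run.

Short-run supply begins at min AVC. From VC = 18q - 4q^2 + q^3, AVC = 18 - 4q + q^2.
dAVC/dq = -4 + 2q = 0 gives q = 2. min AVC = 18 - 4·2 + 2^2 = 14.
So the shutdown price is £14.

£14 per unit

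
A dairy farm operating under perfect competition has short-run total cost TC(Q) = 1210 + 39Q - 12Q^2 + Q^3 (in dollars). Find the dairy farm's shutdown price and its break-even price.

Shutdown price = $3; break-even price = $138

AVC = 39 - 12Q + Q^2; minimized at Q = 6, giving min AVC = $3. That is the shutdown price.
ATC = 1210/Q + 39 - 12Q + Q^2. Setting dATC/dQ = −1210/Q^2 − 12 + 2Q = 0 gives Q = 11 (since 2·11^3 − 12·11^2 = 1210).
min ATC = 1210/11 + 39 − 12·11 + 11^2 = $138. That is the break-even price.
For $3 ≤ P < $138 the firm produces at a loss; below $3 it shuts down.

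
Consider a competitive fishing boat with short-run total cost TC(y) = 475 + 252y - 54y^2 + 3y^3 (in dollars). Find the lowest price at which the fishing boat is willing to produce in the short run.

The firm shuts down when price falls below the minimum of average variable cost. AVC = VC/y = 252 - 54y + 3y^2.
dAVC/dy = -54 + 6y = 0 gives y = 9. min AVC = 252 - 54·9 + 3·9^2 = 9.
So the shutdown price is $9.

$9 per unit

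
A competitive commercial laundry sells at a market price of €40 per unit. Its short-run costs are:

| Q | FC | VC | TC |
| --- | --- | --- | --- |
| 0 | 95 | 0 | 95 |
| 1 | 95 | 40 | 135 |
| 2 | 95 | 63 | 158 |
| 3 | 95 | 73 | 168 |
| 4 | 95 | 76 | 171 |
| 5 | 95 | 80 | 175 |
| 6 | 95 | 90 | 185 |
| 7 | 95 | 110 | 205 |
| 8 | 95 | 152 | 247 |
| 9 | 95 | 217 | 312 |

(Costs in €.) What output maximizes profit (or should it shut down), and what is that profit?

Q = 7; profit = €75

Tabulate TR − TC: Q=0: -95; Q=1: -95; Q=2: -78; Q=3: -48; Q=4: -11; Q=5: 25; Q=6: 55; Q=7: 75; Q=8: 73; Q=9: 48.
Profit is maximized at Q = 7. AVC there is 110/7 = €15.71 ≤ P, so producing beats shutting down (which would give -€95).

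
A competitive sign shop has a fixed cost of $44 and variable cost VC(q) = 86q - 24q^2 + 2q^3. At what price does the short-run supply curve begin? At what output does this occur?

$14 per unit, at q = 6

Short-run supply begins at min AVC. From VC = 86q - 24q^2 + 2q^3, AVC = 86 - 24q + 2q^2.
dAVC/dq = -24 + 4q = 0 gives q = 6. min AVC = 86 - 24·6 + 2·6^2 = 14.
For P < $14 the firm produces nothing.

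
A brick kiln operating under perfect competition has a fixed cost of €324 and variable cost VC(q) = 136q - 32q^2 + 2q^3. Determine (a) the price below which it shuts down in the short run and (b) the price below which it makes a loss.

Shutdown price = €8; break-even price = €46

Shutdown price = min AVC. AVC = 136 - 32q + 2q^2, with vertex at q = 8 and minimum €8.
ATC = 324/q + 136 - 32q + 2q^2. Setting dATC/dq = −324/q^2 − 32 + 4q = 0 gives q = 9 (since 4·9^3 − 32·9^2 = 324).
min ATC = 324/9 + 136 − 32·9 + 2·9^2 = €46. That is the break-even price.
For €8 ≤ P < €46 the firm produces at a loss; below €8 it shuts down.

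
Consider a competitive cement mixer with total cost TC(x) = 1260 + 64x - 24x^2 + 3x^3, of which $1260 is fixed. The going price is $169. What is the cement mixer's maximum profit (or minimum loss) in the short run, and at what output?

AVC = 64 - 24x + 3x^2; min AVC = $16 at x = 4. Since P = $169 ≥ min AVC, the firm produces.
MC = 64 - 48x + 9x^2. Setting P = MC and taking the root on the rising branch gives x* = 7.
TR = 169·7 = 1183. TC = 1260 + 301 = 1561. Profit = 1183 − 1561 = -$378.
By producing, the firm covers all variable cost plus $882 of fixed cost; shutting down would lose the full $1260.

Profit = -$378 at x = 7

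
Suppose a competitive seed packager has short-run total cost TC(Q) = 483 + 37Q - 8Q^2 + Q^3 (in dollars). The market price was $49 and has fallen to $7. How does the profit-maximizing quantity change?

Output falls from 6 to 0 (the firm shuts down)

MC = 37 - 16Q + 3Q^2; the shutdown threshold is min AVC = $21 (at Q = 4).
At P = $49 ≥ min AVC, set P = MC on the rising branch: Q = 6.
At P = $7 < min AVC = $21, price no longer covers variable cost at any output, so the firm shuts down: Q = 0.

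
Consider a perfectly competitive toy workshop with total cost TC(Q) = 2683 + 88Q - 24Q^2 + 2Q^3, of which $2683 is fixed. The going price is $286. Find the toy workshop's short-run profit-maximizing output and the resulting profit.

AVC = 88 - 24Q + 2Q^2 has its minimum $16 at Q = 6; price $286 clears that bar, so the firm operates.
With MC = 88 - 48Q + 6Q^2, P = MC on the upward-sloping part at Q* = 11.
TR = 286·11 = 3146. TC = 2683 + 726 = 3409. Profit = 3146 − 3409 = -$263.
Shutting down would mean losing the fixed cost of $2683, so operating at a loss of $263 is better by $2420.

Profit = -$263 at Q = 11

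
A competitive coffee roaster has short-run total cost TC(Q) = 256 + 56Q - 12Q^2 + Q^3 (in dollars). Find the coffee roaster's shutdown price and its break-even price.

Shutdown price = $20; break-even price = $56

Shutdown price = min AVC. AVC = 56 - 12Q + Q^2, with vertex at Q = 6 and minimum $20.
ATC = 256/Q + 56 - 12Q + Q^2. Setting dATC/dQ = −256/Q^2 − 12 + 2Q = 0 gives Q = 8 (since 2·8^3 − 12·8^2 = 256).
min ATC = 256/8 + 56 − 12·8 + 8^2 = $56. That is the break-even price.
For $20 ≤ P < $56 the firm produces at a loss; below $20 it shuts down.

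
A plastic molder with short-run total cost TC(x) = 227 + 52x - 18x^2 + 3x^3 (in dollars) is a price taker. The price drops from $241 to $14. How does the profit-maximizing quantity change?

Output falls from 7 to 0 (the firm shuts down)

AVC = 52 - 18x + 3x^2, minimized at x = 3 where min AVC = $25. MC = 52 - 36x + 9x^2.
With P = $241 above the shutdown price, P = MC gives x = 7.
At P = $14 < min AVC = $25, price no longer covers variable cost at any output, so the firm shuts down: x = 0.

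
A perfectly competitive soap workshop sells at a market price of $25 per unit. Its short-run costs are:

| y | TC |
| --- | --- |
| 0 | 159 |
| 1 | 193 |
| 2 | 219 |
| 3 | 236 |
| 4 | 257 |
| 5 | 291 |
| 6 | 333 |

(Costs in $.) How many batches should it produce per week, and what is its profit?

Profit at each row (π = 25y − TC): y=0: -159; y=1: -168; y=2: -169; y=3: -161; y=4: -157; y=5: -166; y=6: -183.
Profit is maximized at y = 4. AVC there is 98/4 = $24.50 ≤ P, so producing beats shutting down (which would give -$159).

y = 4; profit = -$157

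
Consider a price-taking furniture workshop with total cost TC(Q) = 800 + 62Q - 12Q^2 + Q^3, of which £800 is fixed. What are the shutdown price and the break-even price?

AVC = 62 - 12Q + Q^2; minimized at Q = 6, giving min AVC = £26. That is the shutdown price.
ATC = 800/Q + 62 - 12Q + Q^2. Setting dATC/dQ = −800/Q^2 − 12 + 2Q = 0 gives Q = 10 (since 2·10^3 − 12·10^2 = 800).
min ATC = 800/10 + 62 − 12·10 + 10^2 = £122. That is the break-even price.
For £26 ≤ P < £122 the firm produces at a loss; below £26 it shuts down.

Shutdown price = £26; break-even price = £122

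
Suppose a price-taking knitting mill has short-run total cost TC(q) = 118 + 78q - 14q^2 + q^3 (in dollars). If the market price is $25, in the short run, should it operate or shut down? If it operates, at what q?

Strip out fixed cost: VC = 78q - 14q^2 + q^3. Then AVC = 78 - 14q + q^2 and MC = 78 - 28q + 3q^2.
The AVC parabola has its vertex at q = 14/2 = 7, where AVC = 78 - 14·7 + 7^2 = $29.
P = $25 lies below min AVC = $29; no output level covers variable cost.
Best response: produce nothing and absorb the $118 fixed cost.

Shut down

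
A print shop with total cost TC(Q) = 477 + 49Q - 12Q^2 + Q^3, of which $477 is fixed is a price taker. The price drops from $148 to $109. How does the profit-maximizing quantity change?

AVC = 49 - 12Q + Q^2, minimized at Q = 6 where min AVC = $13. MC = 49 - 24Q + 3Q^2.
With P = $148 above the shutdown price, P = MC gives Q = 11.
At P = $109 ≥ min AVC, set P = MC: Q = 10. The firm stays open but cuts output.

Output falls from 11 to 10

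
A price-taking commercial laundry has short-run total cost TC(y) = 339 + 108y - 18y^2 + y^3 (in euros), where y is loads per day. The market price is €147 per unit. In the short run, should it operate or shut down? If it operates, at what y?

Produce at y = 13

From TC, MC = TC'(y) = 108 - 36y + 3y^2 and AVC = VC/y = 108 - 18y + y^2.
The AVC parabola has its vertex at y = 18/2 = 9, where AVC = 108 - 18·9 + 9^2 = €27.
Because €147 ≥ €27, revenue can cover variable cost; the firm operates.
Solving P = MC: -39 - 36y + 3y^2 = 0 ⇒ y = -1 or 13. On the upward-sloping branch, y* = 13.
Check: AVC at y = 13 is €43 ≤ P, so revenue covers variable cost.
Profit = P·y − TC = 147·13 − 898 = €1013.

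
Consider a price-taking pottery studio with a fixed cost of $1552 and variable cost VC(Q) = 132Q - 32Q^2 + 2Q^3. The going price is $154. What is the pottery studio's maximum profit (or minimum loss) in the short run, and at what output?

AVC = 132 - 32Q + 2Q^2; min AVC = $4 at Q = 8. Since P = $154 ≥ min AVC, the firm produces.
With MC = 132 - 64Q + 6Q^2, P = MC on the upward-sloping part at Q* = 11.
TR = 154·11 = 1694. TC = 1552 + 242 = 1794. Profit = 1694 − 1794 = -$100.
That loss of $100 beats the $1552 the firm would lose by shutting down; producing recovers $1452 of fixed cost.

Profit = -$100 at Q = 11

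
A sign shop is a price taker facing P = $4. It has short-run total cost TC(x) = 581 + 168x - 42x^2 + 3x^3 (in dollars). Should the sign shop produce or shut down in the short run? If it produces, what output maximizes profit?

From TC, MC = TC'(x) = 168 - 84x + 9x^2 and AVC = VC/x = 168 - 42x + 3x^2.
AVC is minimized where dAVC/dx = -42 + 6x = 0, at x = 7; min AVC = 168 - 42·7 + 3·7^2 = $21.
With P < min AVC ($4 < $21), every unit sold adds to the loss.
Best response: produce nothing and absorb the $581 fixed cost.

Shut down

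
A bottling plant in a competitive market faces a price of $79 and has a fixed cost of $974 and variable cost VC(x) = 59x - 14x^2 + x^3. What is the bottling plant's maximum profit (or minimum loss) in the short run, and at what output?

Profit = -$374 at x = 10

AVC = 59 - 14x + x^2; min AVC = $10 at x = 7. Since P = $79 ≥ min AVC, the firm produces.
MC = 59 - 28x + 3x^2. Setting P = MC and taking the root on the rising branch gives x* = 10.
TR = 79·10 = 790. TC = 974 + 190 = 1164. Profit = 790 − 1164 = -$374.
By producing, the firm covers all variable cost plus $600 of fixed cost; shutting down would lose the full $974.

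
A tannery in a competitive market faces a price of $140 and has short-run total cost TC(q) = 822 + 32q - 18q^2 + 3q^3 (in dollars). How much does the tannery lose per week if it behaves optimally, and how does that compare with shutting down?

AVC = 32 - 18q + 3q^2 has its minimum $5 at q = 3; price $140 clears that bar, so the firm operates.
MC = 32 - 36q + 9q^2. Setting P = MC and taking the root on the rising branch gives q* = 6.
TR = 140·6 = 840. TC = 822 + 192 = 1014. Profit = 840 − 1014 = -$174.
That loss of $174 beats the $822 the firm would lose by shutting down; producing recovers $648 of fixed cost.

Profit = -$174 at q = 6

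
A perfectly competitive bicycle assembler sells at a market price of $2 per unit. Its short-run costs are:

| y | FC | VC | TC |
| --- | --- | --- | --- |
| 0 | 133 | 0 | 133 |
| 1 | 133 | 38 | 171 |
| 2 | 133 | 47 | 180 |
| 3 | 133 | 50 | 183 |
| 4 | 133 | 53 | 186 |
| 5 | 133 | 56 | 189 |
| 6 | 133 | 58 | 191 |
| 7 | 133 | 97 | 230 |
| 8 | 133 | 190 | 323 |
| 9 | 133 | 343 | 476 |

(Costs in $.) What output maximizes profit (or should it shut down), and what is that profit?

Profit at each row (π = 2y − TC): y=0: -133; y=1: -169; y=2: -176; y=3: -177; y=4: -178; y=5: -179; y=6: -179; y=7: -216; y=8: -307; y=9: -458.
Profit is highest at y = 0. Equivalently, the lowest AVC in the table is 58/6 ≈ $9.67 at y = 6, and P = $2 falls below it — price never covers variable cost, so the firm shuts down and loses only its fixed cost.

y = 0 (shut down); profit = -$133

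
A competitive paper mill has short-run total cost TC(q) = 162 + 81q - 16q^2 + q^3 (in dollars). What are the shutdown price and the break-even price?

Shutdown price = $17; break-even price = $36

Shutdown price = min AVC. AVC = 81 - 16q + q^2, with vertex at q = 8 and minimum $17.
ATC = 162/q + 81 - 16q + q^2. Setting dATC/dq = −162/q^2 − 16 + 2q = 0 gives q = 9 (since 2·9^3 − 16·9^2 = 162).
min ATC = 162/9 + 81 − 16·9 + 9^2 = $36. That is the break-even price.
For $17 ≤ P < $36 the firm produces at a loss; below $17 it shuts down.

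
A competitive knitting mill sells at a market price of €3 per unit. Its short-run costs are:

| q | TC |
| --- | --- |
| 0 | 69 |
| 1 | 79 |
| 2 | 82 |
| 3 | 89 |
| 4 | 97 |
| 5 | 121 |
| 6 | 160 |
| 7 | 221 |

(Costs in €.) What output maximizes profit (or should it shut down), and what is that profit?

Tabulate TR − TC: q=0: -69; q=1: -76; q=2: -76; q=3: -80; q=4: -85; q=5: -106; q=6: -142; q=7: -200.
Profit is highest at q = 0. Equivalently, the lowest AVC in the table is 13/2 ≈ €6.50 at q = 2, and P = €3 falls below it — price never covers variable cost, so the firm shuts down and loses only its fixed cost.

q = 0 (shut down); profit = -€69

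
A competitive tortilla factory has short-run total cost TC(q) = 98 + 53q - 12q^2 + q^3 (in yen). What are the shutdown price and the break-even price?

Shutdown price = ¥17; break-even price = ¥32

Shutdown price = min AVC. AVC = 53 - 12q + q^2, with vertex at q = 6 and minimum ¥17.
ATC = 98/q + 53 - 12q + q^2. Setting dATC/dq = −98/q^2 − 12 + 2q = 0 gives q = 7 (since 2·7^3 − 12·7^2 = 98).
min ATC = 98/7 + 53 − 12·7 + 7^2 = ¥32. That is the break-even price.
Between these two prices the firm operates at a loss; above ¥32 it earns a profit.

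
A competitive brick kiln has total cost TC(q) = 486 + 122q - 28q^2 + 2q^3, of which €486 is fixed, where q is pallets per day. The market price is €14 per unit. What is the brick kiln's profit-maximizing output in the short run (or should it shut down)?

From TC, MC = TC'(q) = 122 - 56q + 6q^2 and AVC = VC/q = 122 - 28q + 2q^2.
AVC hits its minimum where MC = AVC, at q = 7, giving min AVC = 122 - 28·7 + 2·7^2 = €24.
P = €14 lies below min AVC = €24; no output level covers variable cost.
Best response: produce nothing and absorb the €486 fixed cost.

Shut down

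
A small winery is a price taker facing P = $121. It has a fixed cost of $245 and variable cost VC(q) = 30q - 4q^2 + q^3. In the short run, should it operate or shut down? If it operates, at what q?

Produce at q = 7

Variable cost is VC = 30q - 4q^2 + q^3, so AVC = VC/q = 30 - 4q + q^2 and MC = dTC/dq = 30 - 8q + 3q^2.
The AVC parabola has its vertex at q = 4/2 = 2, where AVC = 30 - 4·2 + 2^2 = $26.
Because $121 ≥ $26, revenue can cover variable cost; the firm operates.
Set P = MC: 121 = 30 - 8q + 3q^2 → -91 - 8q + 3q^2 = 0. The roots are q = -13/3 and q = 7; the profit-maximizing output is on the rising part of MC, so q* = 7.
Check: AVC at q = 7 is $51 ≤ P, so revenue covers variable cost.
Profit = P·q − TC = 121·7 − 602 = $245.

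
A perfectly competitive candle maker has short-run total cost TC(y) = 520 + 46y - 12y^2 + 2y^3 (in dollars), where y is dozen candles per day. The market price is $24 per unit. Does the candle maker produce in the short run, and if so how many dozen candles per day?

Shut down

From TC, MC = TC'(y) = 46 - 24y + 6y^2 and AVC = VC/y = 46 - 12y + 2y^2.
AVC is minimized where dAVC/dy = -12 + 4y = 0, at y = 3; min AVC = 46 - 12·3 + 2·3^2 = $28.
P = $24 lies below min AVC = $28; no output level covers variable cost.
Best response: produce nothing and absorb the $520 fixed cost.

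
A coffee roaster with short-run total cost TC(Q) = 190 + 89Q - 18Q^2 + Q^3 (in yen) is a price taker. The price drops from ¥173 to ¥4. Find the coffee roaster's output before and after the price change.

MC = 89 - 36Q + 3Q^2; the shutdown threshold is min AVC = ¥8 (at Q = 9).
With P = ¥173 above the shutdown price, P = MC gives Q = 14.
At P = ¥4 < min AVC = ¥8, price no longer covers variable cost at any output, so the firm shuts down: Q = 0.

Output falls from 14 to 0 (the firm shuts down)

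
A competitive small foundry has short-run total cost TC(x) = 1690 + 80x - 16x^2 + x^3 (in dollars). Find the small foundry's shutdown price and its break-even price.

Shutdown price = $16; break-even price = $171

AVC = 80 - 16x + x^2; minimized at x = 8, giving min AVC = $16. That is the shutdown price.
ATC = 1690/x + 80 - 16x + x^2. Setting dATC/dx = −1690/x^2 − 16 + 2x = 0 gives x = 13 (since 2·13^3 − 16·13^2 = 1690).
min ATC = 1690/13 + 80 − 16·13 + 13^2 = $171. That is the break-even price.
Between these two prices the firm operates at a loss; above $171 it earns a profit.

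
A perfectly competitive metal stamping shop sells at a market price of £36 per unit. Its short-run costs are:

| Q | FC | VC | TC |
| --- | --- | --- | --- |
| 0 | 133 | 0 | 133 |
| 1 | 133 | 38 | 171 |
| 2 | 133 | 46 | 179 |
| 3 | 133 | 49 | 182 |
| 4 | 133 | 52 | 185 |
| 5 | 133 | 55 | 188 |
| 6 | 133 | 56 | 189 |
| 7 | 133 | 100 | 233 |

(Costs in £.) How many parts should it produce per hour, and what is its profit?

Q = 6; profit = £27

Profit at each row (π = 36Q − TC): Q=0: -133; Q=1: -135; Q=2: -107; Q=3: -74; Q=4: -41; Q=5: -8; Q=6: 27; Q=7: 19.
Profit is maximized at Q = 6. AVC there is 56/6 = £9.33 ≤ P, so producing beats shutting down (which would give -£133).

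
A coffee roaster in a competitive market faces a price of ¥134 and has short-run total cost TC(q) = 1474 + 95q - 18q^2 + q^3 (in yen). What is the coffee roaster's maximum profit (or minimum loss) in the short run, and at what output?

AVC = 95 - 18q + q^2; min AVC = ¥14 at q = 9. Since P = ¥134 ≥ min AVC, the firm produces.
With MC = 95 - 36q + 3q^2, P = MC on the upward-sloping part at q* = 13.
TR = 134·13 = 1742. TC = 1474 + 390 = 1864. Profit = 1742 − 1864 = -¥122.
That loss of ¥122 beats the ¥1474 the firm would lose by shutting down; producing recovers ¥1352 of fixed cost.

Profit = -¥122 at q = 13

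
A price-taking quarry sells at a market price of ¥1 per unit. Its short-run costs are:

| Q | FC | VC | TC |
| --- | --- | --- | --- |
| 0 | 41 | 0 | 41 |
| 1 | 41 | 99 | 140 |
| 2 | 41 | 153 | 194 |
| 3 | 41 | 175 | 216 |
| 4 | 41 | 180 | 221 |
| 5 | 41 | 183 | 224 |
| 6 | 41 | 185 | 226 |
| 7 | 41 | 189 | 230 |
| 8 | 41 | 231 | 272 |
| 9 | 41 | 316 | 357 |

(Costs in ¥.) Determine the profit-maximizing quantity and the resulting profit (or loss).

Compute π = P·Q − TC at each output: Q=0: -41; Q=1: -139; Q=2: -192; Q=3: -213; Q=4: -217; Q=5: -219; Q=6: -220; Q=7: -223; Q=8: -264; Q=9: -348.
Profit is highest at Q = 0. Equivalently, the lowest AVC in the table is 189/7 ≈ ¥27 at Q = 7, and P = ¥1 falls below it — price never covers variable cost, so the firm shuts down and loses only its fixed cost.

Q = 0 (shut down); profit = -¥41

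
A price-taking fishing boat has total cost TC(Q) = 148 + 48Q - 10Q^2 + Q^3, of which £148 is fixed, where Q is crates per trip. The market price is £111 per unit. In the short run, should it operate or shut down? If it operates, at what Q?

Produce at Q = 9

Strip out fixed cost: VC = 48Q - 10Q^2 + Q^3. Then AVC = 48 - 10Q + Q^2 and MC = 48 - 20Q + 3Q^2.
AVC hits its minimum where MC = AVC, at Q = 5, giving min AVC = 48 - 10·5 + 5^2 = £23.
Since P = £111 ≥ min AVC = £23, price covers variable cost and the firm should produce.
Solving P = MC: -63 - 20Q + 3Q^2 = 0 ⇒ Q = -7/3 or 9. On the upward-sloping branch, Q* = 9.
Check: AVC at Q = 9 is £39 ≤ P, so revenue covers variable cost.
Profit = P·Q − TC = 111·9 − 499 = £500.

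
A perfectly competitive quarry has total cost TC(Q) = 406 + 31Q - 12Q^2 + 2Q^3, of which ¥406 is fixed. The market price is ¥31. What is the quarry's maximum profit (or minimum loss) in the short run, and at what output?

AVC = 31 - 12Q + 2Q^2; min AVC = ¥13 at Q = 3. Since P = ¥31 ≥ min AVC, the firm produces.
MC = 31 - 24Q + 6Q^2. Setting P = MC and taking the root on the rising branch gives Q* = 4.
TR = 31·4 = 124. TC = 406 + 60 = 466. Profit = 124 − 466 = -¥342.
That loss of ¥342 beats the ¥406 the firm would lose by shutting down; producing recovers ¥64 of fixed cost.

Profit = -¥342 at Q = 4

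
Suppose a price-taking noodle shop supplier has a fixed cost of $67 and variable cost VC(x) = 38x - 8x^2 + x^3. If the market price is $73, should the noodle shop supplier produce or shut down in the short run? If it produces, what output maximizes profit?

Variable cost is VC = 38x - 8x^2 + x^3, so AVC = VC/x = 38 - 8x + x^2 and MC = dTC/dx = 38 - 16x + 3x^2.
AVC hits its minimum where MC = AVC, at x = 4, giving min AVC = 38 - 8·4 + 4^2 = $22.
Because $73 ≥ $22, revenue can cover variable cost; the firm operates.
Set P = MC: 73 = 38 - 16x + 3x^2 → -35 - 16x + 3x^2 = 0. The roots are x = -5/3 and x = 7; the profit-maximizing output is on the rising part of MC, so x* = 7.
Check: AVC at x = 7 is $31 ≤ P, so revenue covers variable cost.
Profit = P·x − TC = 73·7 − 284 = $227.

Produce at x = 7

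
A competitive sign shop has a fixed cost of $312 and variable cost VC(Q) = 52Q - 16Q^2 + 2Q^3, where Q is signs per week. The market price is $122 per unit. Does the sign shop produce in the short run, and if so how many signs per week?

Produce at Q = 7

From TC, MC = TC'(Q) = 52 - 32Q + 6Q^2 and AVC = VC/Q = 52 - 16Q + 2Q^2.
AVC hits its minimum where MC = AVC, at Q = 4, giving min AVC = 52 - 16·4 + 2·4^2 = $20.
P = $122 exceeds min AVC = $20, so the firm stays open.
Set P = MC: 122 = 52 - 32Q + 6Q^2 → -70 - 32Q + 6Q^2 = 0. The roots are Q = -5/3 and Q = 7; the profit-maximizing output is on the rising part of MC, so Q* = 7.
Check: AVC at Q = 7 is $38 ≤ P, so revenue covers variable cost.
Profit = P·Q − TC = 122·7 − 578 = $276.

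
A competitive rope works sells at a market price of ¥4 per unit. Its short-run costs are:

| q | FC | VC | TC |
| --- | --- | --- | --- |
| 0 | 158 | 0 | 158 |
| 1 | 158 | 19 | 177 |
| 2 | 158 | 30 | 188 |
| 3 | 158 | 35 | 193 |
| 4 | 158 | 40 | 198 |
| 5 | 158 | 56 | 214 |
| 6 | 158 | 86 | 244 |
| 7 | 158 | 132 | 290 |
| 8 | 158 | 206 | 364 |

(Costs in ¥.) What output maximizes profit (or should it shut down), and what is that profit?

Tabulate TR − TC: q=0: -158; q=1: -173; q=2: -180; q=3: -181; q=4: -182; q=5: -194; q=6: -220; q=7: -262; q=8: -332.
Profit is highest at q = 0. Equivalently, the lowest AVC in the table is 40/4 ≈ ¥10 at q = 4, and P = ¥4 falls below it — price never covers variable cost, so the firm shuts down and loses only its fixed cost.

q = 0 (shut down); profit = -¥158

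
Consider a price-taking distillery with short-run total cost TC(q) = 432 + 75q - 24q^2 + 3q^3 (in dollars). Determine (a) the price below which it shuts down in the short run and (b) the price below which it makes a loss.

AVC = 75 - 24q + 3q^2; minimized at q = 4, giving min AVC = $27. That is the shutdown price.
ATC = 432/q + 75 - 24q + 3q^2. Setting dATC/dq = −432/q^2 − 24 + 6q = 0 gives q = 6 (since 6·6^3 − 24·6^2 = 432).
min ATC = 432/6 + 75 − 24·6 + 3·6^2 = $111. That is the break-even price.
For $27 ≤ P < $111 the firm produces at a loss; below $27 it shuts down.

Shutdown price = $27; break-even price = $111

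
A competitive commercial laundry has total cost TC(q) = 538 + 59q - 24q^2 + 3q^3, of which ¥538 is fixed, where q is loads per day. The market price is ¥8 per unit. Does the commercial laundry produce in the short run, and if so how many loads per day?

Variable cost is VC = 59q - 24q^2 + 3q^3, so AVC = VC/q = 59 - 24q + 3q^2 and MC = dTC/dq = 59 - 48q + 9q^2.
AVC hits its minimum where MC = AVC, at q = 4, giving min AVC = 59 - 24·4 + 3·4^2 = ¥11.
With P < min AVC (¥8 < ¥11), every unit sold adds to the loss.
Shutting down limits the loss to fixed cost, ¥538.

Shut down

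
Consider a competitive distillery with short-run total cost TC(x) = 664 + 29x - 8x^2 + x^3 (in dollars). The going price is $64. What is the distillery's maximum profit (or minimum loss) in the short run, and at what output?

Profit = -$370 at x = 7

AVC = 29 - 8x + x^2 has its minimum $13 at x = 4; price $64 clears that bar, so the firm operates.
MC = 29 - 16x + 3x^2. Setting P = MC and taking the root on the rising branch gives x* = 7.
TR = 64·7 = 448. TC = 664 + 154 = 818. Profit = 448 − 818 = -$370.
Shutting down would mean losing the fixed cost of $664, so operating at a loss of $370 is better by $294.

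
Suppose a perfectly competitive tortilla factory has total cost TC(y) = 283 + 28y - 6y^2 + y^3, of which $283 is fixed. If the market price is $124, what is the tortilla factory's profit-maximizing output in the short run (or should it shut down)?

From TC, MC = TC'(y) = 28 - 12y + 3y^2 and AVC = VC/y = 28 - 6y + y^2.
AVC hits its minimum where MC = AVC, at y = 3, giving min AVC = 28 - 6·3 + 3^2 = $19.
P = $124 exceeds min AVC = $19, so the firm stays open.
Solving P = MC: -96 - 12y + 3y^2 = 0 ⇒ y = -4 or 8. On the upward-sloping branch, y* = 8.
Check: AVC at y = 8 is $44 ≤ P, so revenue covers variable cost.
Profit = P·y − TC = 124·8 − 635 = $357.

Produce at y = 8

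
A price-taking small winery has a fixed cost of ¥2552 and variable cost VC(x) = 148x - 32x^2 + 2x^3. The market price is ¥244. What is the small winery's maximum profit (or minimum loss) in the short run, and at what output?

AVC = 148 - 32x + 2x^2; min AVC = ¥20 at x = 8. Since P = ¥244 ≥ min AVC, the firm produces.
MC = 148 - 64x + 6x^2. Setting P = MC and taking the root on the rising branch gives x* = 12.
TR = 244·12 = 2928. TC = 2552 + 624 = 3176. Profit = 2928 − 3176 = -¥248.
That loss of ¥248 beats the ¥2552 the firm would lose by shutting down; producing recovers ¥2304 of fixed cost.

Profit = -¥248 at x = 12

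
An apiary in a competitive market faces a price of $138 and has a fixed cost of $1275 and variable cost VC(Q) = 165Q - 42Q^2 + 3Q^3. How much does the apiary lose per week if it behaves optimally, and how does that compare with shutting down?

AVC = 165 - 42Q + 3Q^2; min AVC = $18 at Q = 7. Since P = $138 ≥ min AVC, the firm produces.
MC = 165 - 84Q + 9Q^2. Setting P = MC and taking the root on the rising branch gives Q* = 9.
TR = 138·9 = 1242. TC = 1275 + 270 = 1545. Profit = 1242 − 1545 = -$303.
By producing, the firm covers all variable cost plus $972 of fixed cost; shutting down would lose the full $1275.

Profit = -$303 at Q = 9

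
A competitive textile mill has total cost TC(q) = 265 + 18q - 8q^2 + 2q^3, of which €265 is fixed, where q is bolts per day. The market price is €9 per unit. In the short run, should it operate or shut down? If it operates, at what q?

From TC, MC = TC'(q) = 18 - 16q + 6q^2 and AVC = VC/q = 18 - 8q + 2q^2.
AVC is minimized where dAVC/dq = -8 + 4q = 0, at q = 2; min AVC = 18 - 8·2 + 2·2^2 = €10.
Since P = €9 < min AVC = €10, price fails to cover variable cost at any output.
The firm minimizes its loss by shutting down and losing only its fixed cost of €265.

Shut down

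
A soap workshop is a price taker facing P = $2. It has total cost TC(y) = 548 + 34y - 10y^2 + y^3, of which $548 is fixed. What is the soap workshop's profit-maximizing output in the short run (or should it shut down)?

Shut down

From TC, MC = TC'(y) = 34 - 20y + 3y^2 and AVC = VC/y = 34 - 10y + y^2.
AVC is minimized where dAVC/dy = -10 + 2y = 0, at y = 5; min AVC = 34 - 10·5 + 5^2 = $9.
Since P = $2 < min AVC = $9, price fails to cover variable cost at any output.
Shutting down limits the loss to fixed cost, $548.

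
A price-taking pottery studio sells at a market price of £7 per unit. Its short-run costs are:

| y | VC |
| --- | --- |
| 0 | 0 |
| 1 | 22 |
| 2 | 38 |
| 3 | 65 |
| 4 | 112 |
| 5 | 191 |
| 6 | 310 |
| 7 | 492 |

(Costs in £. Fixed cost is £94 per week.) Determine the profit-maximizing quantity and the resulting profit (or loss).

Compute π = P·y − TC at each output: y=0: -94; y=1: -109; y=2: -118; y=3: -138; y=4: -178; y=5: -250; y=6: -362; y=7: -537.
Profit is highest at y = 0. Equivalently, the lowest AVC in the table is 38/2 ≈ £19 at y = 2, and P = £7 falls below it — price never covers variable cost, so the firm shuts down and loses only its fixed cost.

y = 0 (shut down); profit = -£94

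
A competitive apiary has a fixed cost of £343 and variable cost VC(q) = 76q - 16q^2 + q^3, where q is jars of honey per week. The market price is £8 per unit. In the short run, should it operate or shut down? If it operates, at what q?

Variable cost is VC = 76q - 16q^2 + q^3, so AVC = VC/q = 76 - 16q + q^2 and MC = dTC/dq = 76 - 32q + 3q^2.
AVC is minimized where dAVC/dq = -16 + 2q = 0, at q = 8; min AVC = 76 - 16·8 + 8^2 = £12.
P = £8 lies below min AVC = £12; no output level covers variable cost.
Shutting down limits the loss to fixed cost, £343.

Shut down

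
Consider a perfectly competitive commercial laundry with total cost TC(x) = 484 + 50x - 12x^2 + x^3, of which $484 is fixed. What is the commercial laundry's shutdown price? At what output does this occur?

The firm shuts down when price falls below the minimum of average variable cost. AVC = VC/x = 50 - 12x + x^2.
dAVC/dx = -12 + 2x = 0 gives x = 6. min AVC = 50 - 12·6 + 6^2 = 14.
The firm shuts down for any P below $14.

$14 per unit, at x = 6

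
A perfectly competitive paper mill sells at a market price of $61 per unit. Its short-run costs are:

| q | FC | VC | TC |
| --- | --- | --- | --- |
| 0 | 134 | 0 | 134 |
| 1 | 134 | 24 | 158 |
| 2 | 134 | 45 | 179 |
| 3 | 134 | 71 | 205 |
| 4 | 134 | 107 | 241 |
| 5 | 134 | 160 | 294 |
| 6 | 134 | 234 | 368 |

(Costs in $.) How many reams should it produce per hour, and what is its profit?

q = 5; profit = $11

Tabulate TR − TC: q=0: -134; q=1: -97; q=2: -57; q=3: -22; q=4: 3; q=5: 11; q=6: -2.
Profit is maximized at q = 5. AVC there is 160/5 = $32 ≤ P, so producing beats shutting down (which would give -$134).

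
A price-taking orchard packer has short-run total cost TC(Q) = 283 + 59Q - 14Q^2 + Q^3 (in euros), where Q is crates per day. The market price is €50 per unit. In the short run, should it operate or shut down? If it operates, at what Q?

Strip out fixed cost: VC = 59Q - 14Q^2 + Q^3. Then AVC = 59 - 14Q + Q^2 and MC = 59 - 28Q + 3Q^2.
AVC is minimized where dAVC/dQ = -14 + 2Q = 0, at Q = 7; min AVC = 59 - 14·7 + 7^2 = €10.
P = €50 exceeds min AVC = €10, so the firm stays open.
P = MC gives 9 - 28Q + 3Q^2 = 0, with roots 1/3 and 9. Take the larger (rising MC): Q* = 9.
Check: AVC at Q = 9 is €14 ≤ P, so revenue covers variable cost.
Profit = P·Q − TC = 50·9 − 409 = €41.

Produce at Q = 9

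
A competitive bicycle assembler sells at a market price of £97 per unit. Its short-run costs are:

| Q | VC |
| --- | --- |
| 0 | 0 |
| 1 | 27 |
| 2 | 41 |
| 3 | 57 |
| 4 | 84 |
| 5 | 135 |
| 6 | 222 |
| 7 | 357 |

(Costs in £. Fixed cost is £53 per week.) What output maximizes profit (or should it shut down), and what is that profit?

Q = 6; profit = £307

Tabulate TR − TC: Q=0: -53; Q=1: 17; Q=2: 100; Q=3: 181; Q=4: 251; Q=5: 297; Q=6: 307; Q=7: 269.
Profit is maximized at Q = 6. AVC there is 222/6 = £37 ≤ P, so producing beats shutting down (which would give -£53).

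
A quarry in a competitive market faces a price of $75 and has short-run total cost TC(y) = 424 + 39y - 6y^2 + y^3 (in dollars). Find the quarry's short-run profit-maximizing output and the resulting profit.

AVC = 39 - 6y + y^2; min AVC = $30 at y = 3. Since P = $75 ≥ min AVC, the firm produces.
With MC = 39 - 12y + 3y^2, P = MC on the upward-sloping part at y* = 6.
TR = 75·6 = 450. TC = 424 + 234 = 658. Profit = 450 − 658 = -$208.
That loss of $208 beats the $424 the firm would lose by shutting down; producing recovers $216 of fixed cost.

Profit = -$208 at y = 6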